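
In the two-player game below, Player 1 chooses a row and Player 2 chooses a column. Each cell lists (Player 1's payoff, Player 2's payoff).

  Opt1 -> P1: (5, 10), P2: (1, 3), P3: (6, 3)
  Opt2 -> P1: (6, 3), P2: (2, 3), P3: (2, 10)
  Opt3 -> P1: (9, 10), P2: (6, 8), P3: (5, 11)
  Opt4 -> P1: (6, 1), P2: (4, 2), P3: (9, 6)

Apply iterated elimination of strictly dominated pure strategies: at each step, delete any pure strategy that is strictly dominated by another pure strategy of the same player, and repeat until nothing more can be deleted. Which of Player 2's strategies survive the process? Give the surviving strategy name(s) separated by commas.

Player 1's strategy Opt1 is strictly dominated by Opt4 (P1: 6>5, P2: 4>1, P3: 9>6) and is removed.
For Player 1, Opt3 strictly dominates Opt2 on the remaining columns (P1: 9>6, P2: 6>2, P3: 5>2); eliminate Opt2.
Column P1 is eliminated: P3 beats it against every remaining row (Opt3: 11>10, Opt4: 6>1).
For Player 2, P3 strictly dominates P2 on the remaining rows (Opt3: 11>8, Opt4: 6>2); eliminate P2.
Row Opt3 is eliminated: Opt4 beats it against every remaining column (P3: 9>5).
Among the remaining strategies, none is strictly dominated by another pure strategy of the same player, so the elimination stops.
Surviving strategies — Player 1: {Opt4}; Player 2: {P3}.

P3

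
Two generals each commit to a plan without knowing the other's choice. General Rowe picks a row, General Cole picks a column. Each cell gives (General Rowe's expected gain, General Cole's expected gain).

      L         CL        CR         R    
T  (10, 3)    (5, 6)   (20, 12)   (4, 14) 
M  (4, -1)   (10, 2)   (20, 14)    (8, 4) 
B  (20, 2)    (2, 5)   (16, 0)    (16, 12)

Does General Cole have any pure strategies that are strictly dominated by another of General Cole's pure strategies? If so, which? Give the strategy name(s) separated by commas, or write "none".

L, CL

CL strictly dominates L — T: 6>3, M: 2>-1, B: 5>2.
R strictly dominates CL — T: 14>6, M: 4>2, B: 12>5.
Nothing dominates CR: L at T (12>3); CL at T (12>6); R at M (14>4).
Nothing dominates R: L at T (14>3); CL at T (14>6); CR at T (14>12).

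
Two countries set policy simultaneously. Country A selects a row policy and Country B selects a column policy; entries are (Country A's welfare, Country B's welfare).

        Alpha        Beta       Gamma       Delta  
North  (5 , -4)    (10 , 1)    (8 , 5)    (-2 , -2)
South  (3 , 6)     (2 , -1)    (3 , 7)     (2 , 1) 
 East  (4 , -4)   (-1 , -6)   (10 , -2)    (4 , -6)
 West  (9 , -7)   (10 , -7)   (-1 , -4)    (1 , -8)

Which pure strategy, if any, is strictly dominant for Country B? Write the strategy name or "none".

Gamma vs Alpha: North: 5>-4, South: 7>6, East: -2>-4, West: -4>-7.
Gamma vs Beta: North: 5>1, South: 7>-1, East: -2>-6, West: -4>-7.
Gamma vs Delta: North: 5>-2, South: 7>1, East: -2>-6, West: -4>-8.
Gamma strictly beats every other strategy against every opponent action, so it is strictly dominant.

Gamma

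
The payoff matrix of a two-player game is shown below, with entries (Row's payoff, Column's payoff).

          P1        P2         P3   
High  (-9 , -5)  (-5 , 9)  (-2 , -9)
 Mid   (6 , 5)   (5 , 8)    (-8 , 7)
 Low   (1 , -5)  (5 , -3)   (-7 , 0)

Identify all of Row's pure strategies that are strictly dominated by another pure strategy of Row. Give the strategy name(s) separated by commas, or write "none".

Nothing dominates High: Mid at P3 (-2>-8); Low at P3 (-2>-7).
Nothing dominates Mid: High at P1 (6>-9); Low at P1 (6>1).
Low: no other strategy beats it everywhere (High at P1 (1>-9); Mid at P2 (5=5)).

none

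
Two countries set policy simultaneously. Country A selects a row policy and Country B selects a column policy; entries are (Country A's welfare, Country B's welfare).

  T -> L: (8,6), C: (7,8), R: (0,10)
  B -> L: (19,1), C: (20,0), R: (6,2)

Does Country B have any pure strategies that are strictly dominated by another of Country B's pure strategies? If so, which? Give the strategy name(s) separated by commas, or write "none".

L is strictly dominated by R (T: 10>6, B: 2>1).
C is strictly dominated by R (T: 10>8, B: 2>0).
R is not dominated — it holds its own against L at T (10>6); C at T (10>8).

L, C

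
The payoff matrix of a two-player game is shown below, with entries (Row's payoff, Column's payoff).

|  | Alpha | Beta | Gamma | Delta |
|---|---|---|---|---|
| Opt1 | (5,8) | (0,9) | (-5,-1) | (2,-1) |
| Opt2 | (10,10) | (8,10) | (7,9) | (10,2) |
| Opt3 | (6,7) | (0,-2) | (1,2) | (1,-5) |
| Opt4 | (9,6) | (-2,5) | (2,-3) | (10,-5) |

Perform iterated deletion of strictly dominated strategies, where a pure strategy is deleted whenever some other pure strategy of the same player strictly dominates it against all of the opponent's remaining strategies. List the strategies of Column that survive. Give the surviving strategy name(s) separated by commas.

Row's strategy Opt1 is strictly dominated by Opt2 (Alpha: 10>5, Beta: 8>0, Gamma: 7>-5, Delta: 10>2) and is removed.
For Row, Opt2 strictly dominates Opt3 on the remaining columns (Alpha: 10>6, Beta: 8>0, Gamma: 7>1, Delta: 10>1); eliminate Opt3.
Column Gamma is eliminated: Alpha beats it against every remaining row (Opt2: 10>9, Opt4: 6>-3).
For Column, Alpha strictly dominates Delta on the remaining rows (Opt2: 10>2, Opt4: 6>-5); eliminate Delta.
Row Opt4 is eliminated: Opt2 beats it against every remaining column (Alpha: 10>9, Beta: 8>-2).
Among the remaining strategies, none is strictly dominated by another pure strategy of the same player, so the elimination stops.
Surviving strategies — Row: {Opt2}; Column: {Alpha, Beta}.

Alpha, Beta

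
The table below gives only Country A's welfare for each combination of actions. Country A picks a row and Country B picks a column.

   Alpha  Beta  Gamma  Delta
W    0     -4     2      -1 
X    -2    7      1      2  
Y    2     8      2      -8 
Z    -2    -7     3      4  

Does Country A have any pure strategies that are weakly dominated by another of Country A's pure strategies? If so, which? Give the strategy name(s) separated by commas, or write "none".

W is not dominated — it holds its own against X at Alpha (0>-2); Y at Delta (-1>-8); Z at Alpha (0>-2).
X is not dominated — it holds its own against W at Beta (7>-4); Y at Delta (2>-8); Z at Beta (7>-7).
Y is not dominated — it holds its own against W at Alpha (2>0); X at Alpha (2>-2); Z at Alpha (2>-2).
Z: no other strategy beats it everywhere (W at Gamma (3>2); X at Gamma (3>1); Y at Gamma (3>2)).

none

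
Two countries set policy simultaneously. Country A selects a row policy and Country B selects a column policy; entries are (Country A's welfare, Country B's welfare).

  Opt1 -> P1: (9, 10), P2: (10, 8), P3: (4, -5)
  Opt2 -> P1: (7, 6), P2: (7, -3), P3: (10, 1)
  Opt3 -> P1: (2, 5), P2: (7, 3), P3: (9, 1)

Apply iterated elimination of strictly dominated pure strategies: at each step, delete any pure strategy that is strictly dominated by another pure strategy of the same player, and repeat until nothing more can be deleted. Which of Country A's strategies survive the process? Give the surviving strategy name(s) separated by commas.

Opt1

For Country B, P1 strictly dominates P2 on the remaining rows (Opt1: 10>8, Opt2: 6>-3, Opt3: 5>3); eliminate P2.
For Country A, Opt2 strictly dominates Opt3 on the remaining columns (P1: 7>2, P3: 10>9); eliminate Opt3.
For Country B, P1 strictly dominates P3 on the remaining rows (Opt1: 10>-5, Opt2: 6>1); eliminate P3.
Row Opt2 is eliminated: Opt1 beats it against every remaining column (P1: 9>7).
Among the remaining strategies, none is strictly dominated by another pure strategy of the same player, so the elimination stops.
Surviving strategies — Country A: {Opt1}; Country B: {P1}.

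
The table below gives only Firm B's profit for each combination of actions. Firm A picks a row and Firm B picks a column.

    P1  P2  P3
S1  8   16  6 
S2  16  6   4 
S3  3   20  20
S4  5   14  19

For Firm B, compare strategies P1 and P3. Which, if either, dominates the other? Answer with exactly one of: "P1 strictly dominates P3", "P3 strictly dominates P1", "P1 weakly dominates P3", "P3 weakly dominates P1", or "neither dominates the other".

neither dominates the other

P1's payoffs vs P3's, by Firm A's action — S1: 8>6, S2: 16>4, S3: 3<20, S4: 5<19.
P1 does better at S1, S2 but worse at S3, S4; neither strategy dominates the other.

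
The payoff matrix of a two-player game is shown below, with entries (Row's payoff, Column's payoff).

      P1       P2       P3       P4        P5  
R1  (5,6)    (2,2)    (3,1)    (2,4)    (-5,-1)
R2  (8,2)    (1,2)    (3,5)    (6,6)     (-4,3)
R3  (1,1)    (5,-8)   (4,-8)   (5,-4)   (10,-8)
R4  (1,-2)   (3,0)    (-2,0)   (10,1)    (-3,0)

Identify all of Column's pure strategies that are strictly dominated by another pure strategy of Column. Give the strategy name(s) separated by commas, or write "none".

P1 is not dominated — it holds its own against P2 at R1 (6>2); P3 at R1 (6>1); P4 at R1 (6>4); P5 at R1 (6>-1).
P4 strictly dominates P2 — R1: 4>2, R2: 6>2, R3: -4>-8, R4: 1>0.
P3 is strictly dominated by P4 (R1: 4>1, R2: 6>5, R3: -4>-8, R4: 1>0).
P4 is not dominated — it holds its own against P1 at R2 (6>2); P2 at R1 (4>2); P3 at R1 (4>1); P5 at R1 (4>-1).
P4 strictly dominates P5 — R1: 4>-1, R2: 6>3, R3: -4>-8, R4: 1>0.

P2, P3, P5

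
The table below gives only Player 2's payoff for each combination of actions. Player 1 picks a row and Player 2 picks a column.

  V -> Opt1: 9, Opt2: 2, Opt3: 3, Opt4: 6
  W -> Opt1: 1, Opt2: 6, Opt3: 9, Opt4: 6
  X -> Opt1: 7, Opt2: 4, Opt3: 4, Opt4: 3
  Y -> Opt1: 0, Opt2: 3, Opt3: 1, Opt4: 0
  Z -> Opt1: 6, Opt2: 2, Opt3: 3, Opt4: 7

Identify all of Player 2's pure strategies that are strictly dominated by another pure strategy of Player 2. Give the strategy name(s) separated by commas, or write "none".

Opt1: no other strategy beats it everywhere (Opt2 at V (9>2); Opt3 at V (9>3); Opt4 at V (9>6)).
Nothing dominates Opt2: Opt1 at W (6>1); Opt3 at X (4=4); Opt4 at W (6=6).
Nothing dominates Opt3: Opt1 at W (9>1); Opt2 at V (3>2); Opt4 at W (9>6).
Opt4: no other strategy beats it everywhere (Opt1 at W (6>1); Opt2 at V (6>2); Opt3 at V (6>3)).

none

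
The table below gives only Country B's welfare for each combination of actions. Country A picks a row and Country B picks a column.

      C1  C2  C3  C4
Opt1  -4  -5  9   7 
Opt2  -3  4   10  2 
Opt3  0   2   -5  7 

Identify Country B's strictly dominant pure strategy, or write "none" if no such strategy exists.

C1 fails to dominate C2 at Opt2 (-3<4).
C2 fails to dominate C1 at Opt1 (-5<-4).
C3 fails to dominate C1 at Opt3 (-5<0).
C4 fails to dominate C2 at Opt2 (2<4).
No single strategy dominates all the others.

none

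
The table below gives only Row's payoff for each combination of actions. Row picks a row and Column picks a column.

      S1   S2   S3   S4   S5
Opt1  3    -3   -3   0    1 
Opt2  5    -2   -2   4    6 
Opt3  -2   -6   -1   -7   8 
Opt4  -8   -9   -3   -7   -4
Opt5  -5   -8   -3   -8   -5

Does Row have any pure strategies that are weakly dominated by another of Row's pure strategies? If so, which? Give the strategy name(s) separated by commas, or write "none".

Opt1 is weakly dominated by Opt2 (S1: 5>3, S2: -2>-3, S3: -2>-3, S4: 4>0, S5: 6>1).
Opt2: no other strategy beats it everywhere (Opt1 at S1 (5>3); Opt3 at S1 (5>-2); Opt4 at S1 (5>-8); Opt5 at S1 (5>-5)).
Nothing dominates Opt3: Opt1 at S3 (-1>-3); Opt2 at S3 (-1>-2); Opt4 at S1 (-2>-8); Opt5 at S1 (-2>-5).
Opt4 is weakly dominated by Opt1 (S1: 3>-8, S2: -3>-9, S3: -3=-3, S4: 0>-7, S5: 1>-4).
Opt5 is weakly dominated by Opt1 (S1: 3>-5, S2: -3>-8, S3: -3=-3, S4: 0>-8, S5: 1>-5).

Opt1, Opt4, Opt5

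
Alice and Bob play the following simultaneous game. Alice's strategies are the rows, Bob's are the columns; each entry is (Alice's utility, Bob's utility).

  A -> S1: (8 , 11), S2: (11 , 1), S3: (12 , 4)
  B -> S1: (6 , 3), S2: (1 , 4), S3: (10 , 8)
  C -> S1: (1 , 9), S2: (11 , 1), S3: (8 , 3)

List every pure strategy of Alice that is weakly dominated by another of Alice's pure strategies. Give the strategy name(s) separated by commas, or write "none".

B, C

Nothing dominates A: B at S1 (8>6); C at S1 (8>1).
A weakly dominates B — S1: 8>6, S2: 11>1, S3: 12>10.
C is weakly dominated by A (S1: 8>1, S2: 11=11, S3: 12>8).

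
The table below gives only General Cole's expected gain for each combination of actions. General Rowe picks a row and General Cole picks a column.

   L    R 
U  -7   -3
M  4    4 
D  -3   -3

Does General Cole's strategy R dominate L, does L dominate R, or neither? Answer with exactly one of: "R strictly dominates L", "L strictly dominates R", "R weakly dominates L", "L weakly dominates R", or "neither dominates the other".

R weakly dominates L

Compare R to L across every action of General Rowe: U: -3>-7, M: 4=4, D: -3=-3.
R is at least as good everywhere and strictly better somewhere (tied only at M, D), so R weakly but not strictly dominates L.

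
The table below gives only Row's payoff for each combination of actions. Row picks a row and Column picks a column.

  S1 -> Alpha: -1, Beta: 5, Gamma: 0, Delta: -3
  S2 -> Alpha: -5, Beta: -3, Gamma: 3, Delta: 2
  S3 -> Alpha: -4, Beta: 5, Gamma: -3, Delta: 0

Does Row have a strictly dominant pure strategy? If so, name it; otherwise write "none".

S1 fails to dominate S2 at Gamma (0<3).
S2 fails to dominate S1 at Alpha (-5<-1).
S3 fails to dominate S1 at Alpha (-4<-1).
No single strategy dominates all the others.

none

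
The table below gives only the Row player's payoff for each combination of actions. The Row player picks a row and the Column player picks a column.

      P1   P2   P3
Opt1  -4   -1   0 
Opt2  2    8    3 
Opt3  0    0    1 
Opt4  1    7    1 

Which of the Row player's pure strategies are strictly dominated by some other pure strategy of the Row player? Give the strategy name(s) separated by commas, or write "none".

Opt1, Opt3, Opt4

Opt2 strictly dominates Opt1 — P1: 2>-4, P2: 8>-1, P3: 3>0.
Opt2 is not dominated — it holds its own against Opt1 at P1 (2>-4); Opt3 at P1 (2>0); Opt4 at P1 (2>1).
Opt3: dominated, since Opt2 does at least as well everywhere (P1: 2>0, P2: 8>0, P3: 3>1).
Opt4: dominated, since Opt2 does at least as well everywhere (P1: 2>1, P2: 8>7, P3: 3>1).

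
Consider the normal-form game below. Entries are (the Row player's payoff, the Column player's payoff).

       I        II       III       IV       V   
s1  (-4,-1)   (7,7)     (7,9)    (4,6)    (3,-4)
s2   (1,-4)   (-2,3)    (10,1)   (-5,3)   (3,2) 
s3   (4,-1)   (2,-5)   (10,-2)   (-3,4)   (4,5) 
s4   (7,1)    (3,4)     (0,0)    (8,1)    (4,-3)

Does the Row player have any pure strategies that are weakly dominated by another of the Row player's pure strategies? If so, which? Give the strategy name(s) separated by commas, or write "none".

Nothing dominates s1: s2 at II (7>-2); s3 at II (7>2); s4 at II (7>3).
s2 is weakly dominated by s3 (I: 4>1, II: 2>-2, III: 10=10, IV: -3>-5, V: 4>3).
s3 is not dominated — it holds its own against s1 at I (4>-4); s2 at I (4>1); s4 at III (10>0).
Nothing dominates s4: s1 at I (7>-4); s2 at I (7>1); s3 at I (7>4).

s2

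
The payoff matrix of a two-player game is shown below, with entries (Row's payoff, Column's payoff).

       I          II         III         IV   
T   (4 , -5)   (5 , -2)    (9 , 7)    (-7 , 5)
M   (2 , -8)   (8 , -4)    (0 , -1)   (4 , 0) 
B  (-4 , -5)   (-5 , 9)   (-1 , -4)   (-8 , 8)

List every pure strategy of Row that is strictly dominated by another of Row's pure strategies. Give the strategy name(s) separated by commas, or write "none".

B

Nothing dominates T: M at I (4>2); B at I (4>-4).
M: no other strategy beats it everywhere (T at II (8>5); B at I (2>-4)).
B: dominated, since T does at least as well everywhere (I: 4>-4, II: 5>-5, III: 9>-1, IV: -7>-8).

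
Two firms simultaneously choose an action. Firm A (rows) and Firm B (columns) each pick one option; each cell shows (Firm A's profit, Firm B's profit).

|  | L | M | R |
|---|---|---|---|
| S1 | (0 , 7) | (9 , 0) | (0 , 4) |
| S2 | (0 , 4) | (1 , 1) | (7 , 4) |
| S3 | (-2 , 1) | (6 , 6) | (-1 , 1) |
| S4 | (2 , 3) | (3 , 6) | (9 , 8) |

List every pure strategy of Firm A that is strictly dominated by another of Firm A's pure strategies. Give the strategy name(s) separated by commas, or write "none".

S1 is not dominated — it holds its own against S2 at L (0=0); S3 at L (0>-2); S4 at M (9>3).
S4 strictly dominates S2 — L: 2>0, M: 3>1, R: 9>7.
S3 is strictly dominated by S1 (L: 0>-2, M: 9>6, R: 0>-1).
S4: no other strategy beats it everywhere (S1 at L (2>0); S2 at L (2>0); S3 at L (2>-2)).

S2, S3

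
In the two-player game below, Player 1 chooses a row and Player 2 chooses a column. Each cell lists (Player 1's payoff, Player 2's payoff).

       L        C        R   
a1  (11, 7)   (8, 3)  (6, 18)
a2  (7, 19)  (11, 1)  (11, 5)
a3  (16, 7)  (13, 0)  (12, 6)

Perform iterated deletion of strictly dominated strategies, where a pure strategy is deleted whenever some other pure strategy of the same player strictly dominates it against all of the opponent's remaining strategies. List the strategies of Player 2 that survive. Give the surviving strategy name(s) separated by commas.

L

Player 1's strategy a1 is strictly dominated by a3 (L: 16>11, C: 13>8, R: 12>6) and is removed.
Player 1's strategy a2 is strictly dominated by a3 (L: 16>7, C: 13>11, R: 12>11) and is removed.
Player 2's strategy C is strictly dominated by L (a3: 7>0) and is removed.
Player 2's strategy R is strictly dominated by L (a3: 7>6) and is removed.
Among the remaining strategies, none is strictly dominated by another pure strategy of the same player, so the elimination stops.
Surviving strategies — Player 1: {a3}; Player 2: {L}.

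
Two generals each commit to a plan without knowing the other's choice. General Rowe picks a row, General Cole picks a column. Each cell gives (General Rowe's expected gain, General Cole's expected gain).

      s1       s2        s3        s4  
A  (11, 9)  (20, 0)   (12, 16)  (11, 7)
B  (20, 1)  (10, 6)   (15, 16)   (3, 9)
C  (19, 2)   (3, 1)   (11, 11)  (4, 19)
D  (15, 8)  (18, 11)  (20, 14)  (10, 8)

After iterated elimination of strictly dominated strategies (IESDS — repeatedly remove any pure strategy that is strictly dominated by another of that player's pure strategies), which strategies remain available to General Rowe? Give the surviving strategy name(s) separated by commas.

Column s1 is eliminated: s3 beats it against every remaining row (A: 16>9, B: 16>1, C: 11>2, D: 14>8).
General Rowe's strategy B is strictly dominated by D (s2: 18>10, s3: 20>15, s4: 10>3) and is removed.
For General Rowe, A strictly dominates C on the remaining columns (s2: 20>3, s3: 12>11, s4: 11>4); eliminate C.
For General Cole, s3 strictly dominates s2 on the remaining rows (A: 16>0, D: 14>11); eliminate s2.
Column s4 is eliminated: s3 beats it against every remaining row (A: 16>7, D: 14>8).
Row A is eliminated: D beats it against every remaining column (s3: 20>12).
Among the remaining strategies, none is strictly dominated by another pure strategy of the same player, so the elimination stops.
Surviving strategies — General Rowe: {D}; General Cole: {s3}.

D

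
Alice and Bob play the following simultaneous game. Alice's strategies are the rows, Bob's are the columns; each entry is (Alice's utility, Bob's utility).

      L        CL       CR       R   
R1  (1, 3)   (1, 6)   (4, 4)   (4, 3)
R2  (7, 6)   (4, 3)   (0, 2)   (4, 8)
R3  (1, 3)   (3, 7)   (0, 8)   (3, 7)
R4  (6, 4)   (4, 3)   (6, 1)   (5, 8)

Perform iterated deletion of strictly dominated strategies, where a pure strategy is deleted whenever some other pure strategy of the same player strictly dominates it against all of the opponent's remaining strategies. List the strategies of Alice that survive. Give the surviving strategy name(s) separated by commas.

R4

Row R1 is eliminated: R4 beats it against every remaining column (L: 6>1, CL: 4>1, CR: 6>4, R: 5>4).
For Alice, R4 strictly dominates R3 on the remaining columns (L: 6>1, CL: 4>3, CR: 6>0, R: 5>3); eliminate R3.
Column L is eliminated: R beats it against every remaining row (R2: 8>6, R4: 8>4).
Bob's strategy CL is strictly dominated by R (R2: 8>3, R4: 8>3) and is removed.
Row R2 is eliminated: R4 beats it against every remaining column (CR: 6>0, R: 5>4).
Bob's strategy CR is strictly dominated by R (R4: 8>1) and is removed.
Among the remaining strategies, none is strictly dominated by another pure strategy of the same player, so the elimination stops.
Surviving strategies — Alice: {R4}; Bob: {R}.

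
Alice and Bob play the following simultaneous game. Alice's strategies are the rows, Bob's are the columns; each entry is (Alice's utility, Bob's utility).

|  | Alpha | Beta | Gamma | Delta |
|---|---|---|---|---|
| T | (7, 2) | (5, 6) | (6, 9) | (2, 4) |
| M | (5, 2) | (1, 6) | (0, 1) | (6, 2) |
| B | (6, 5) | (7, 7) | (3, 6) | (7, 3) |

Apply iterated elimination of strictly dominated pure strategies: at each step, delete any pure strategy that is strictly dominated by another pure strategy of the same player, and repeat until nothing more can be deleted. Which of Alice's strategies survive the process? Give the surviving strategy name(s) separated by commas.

T, B

For Alice, B strictly dominates M on the remaining columns (Alpha: 6>5, Beta: 7>1, Gamma: 3>0, Delta: 7>6); eliminate M.
Bob's strategy Alpha is strictly dominated by Beta (T: 6>2, B: 7>5) and is removed.
For Bob, Beta strictly dominates Delta on the remaining rows (T: 6>4, B: 7>3); eliminate Delta.
Among the remaining strategies, none is strictly dominated by another pure strategy of the same player, so the elimination stops.
Surviving strategies — Alice: {T, B}; Bob: {Beta, Gamma}.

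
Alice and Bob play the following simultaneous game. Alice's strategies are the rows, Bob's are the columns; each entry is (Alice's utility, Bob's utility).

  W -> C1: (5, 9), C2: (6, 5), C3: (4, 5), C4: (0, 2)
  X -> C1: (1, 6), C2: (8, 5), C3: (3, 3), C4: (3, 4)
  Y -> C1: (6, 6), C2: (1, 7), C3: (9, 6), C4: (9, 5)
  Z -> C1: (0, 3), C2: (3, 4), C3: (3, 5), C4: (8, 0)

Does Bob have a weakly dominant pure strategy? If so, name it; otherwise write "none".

none

C1 fails to dominate C2 at Y (6<7).
C2 fails to dominate C1 at W (5<9).
C3 fails to dominate C1 at W (5<9).
C4 fails to dominate C1 at W (2<9).
No single strategy dominates all the others.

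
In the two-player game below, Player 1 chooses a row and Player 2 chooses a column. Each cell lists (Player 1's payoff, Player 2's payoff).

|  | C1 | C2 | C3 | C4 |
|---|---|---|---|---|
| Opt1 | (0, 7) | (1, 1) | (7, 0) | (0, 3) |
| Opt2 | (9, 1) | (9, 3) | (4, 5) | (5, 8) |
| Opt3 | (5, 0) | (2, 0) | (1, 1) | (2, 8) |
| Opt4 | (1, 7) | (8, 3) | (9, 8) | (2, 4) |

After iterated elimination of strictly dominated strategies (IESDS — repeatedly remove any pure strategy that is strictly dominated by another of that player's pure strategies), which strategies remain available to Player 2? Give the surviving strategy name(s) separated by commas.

C3, C4

Player 1's strategy Opt1 is strictly dominated by Opt4 (C1: 1>0, C2: 8>1, C3: 9>7, C4: 2>0) and is removed.
Row Opt3 is eliminated: Opt2 beats it against every remaining column (C1: 9>5, C2: 9>2, C3: 4>1, C4: 5>2).
For Player 2, C3 strictly dominates C1 on the remaining rows (Opt2: 5>1, Opt4: 8>7); eliminate C1.
Column C2 is eliminated: C3 beats it against every remaining row (Opt2: 5>3, Opt4: 8>3).
Among the remaining strategies, none is strictly dominated by another pure strategy of the same player, so the elimination stops.
Surviving strategies — Player 1: {Opt2, Opt4}; Player 2: {C3, C4}.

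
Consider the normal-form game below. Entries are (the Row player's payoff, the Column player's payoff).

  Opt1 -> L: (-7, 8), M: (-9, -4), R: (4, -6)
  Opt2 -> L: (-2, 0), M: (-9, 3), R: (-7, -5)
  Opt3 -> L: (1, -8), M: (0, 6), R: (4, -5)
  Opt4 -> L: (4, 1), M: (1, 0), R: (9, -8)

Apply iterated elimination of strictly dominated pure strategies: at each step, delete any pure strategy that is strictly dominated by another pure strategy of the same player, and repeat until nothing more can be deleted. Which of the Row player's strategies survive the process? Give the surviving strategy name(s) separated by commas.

The Row player's strategy Opt1 is strictly dominated by Opt4 (L: 4>-7, M: 1>-9, R: 9>4) and is removed.
For the Row player, Opt3 strictly dominates Opt2 on the remaining columns (L: 1>-2, M: 0>-9, R: 4>-7); eliminate Opt2.
The Row player's strategy Opt3 is strictly dominated by Opt4 (L: 4>1, M: 1>0, R: 9>4) and is removed.
For the Column player, L strictly dominates M on the remaining rows (Opt4: 1>0); eliminate M.
Column R is eliminated: L beats it against every remaining row (Opt4: 1>-8).
Among the remaining strategies, none is strictly dominated by another pure strategy of the same player, so the elimination stops.
Surviving strategies — the Row player: {Opt4}; the Column player: {L}.

Opt4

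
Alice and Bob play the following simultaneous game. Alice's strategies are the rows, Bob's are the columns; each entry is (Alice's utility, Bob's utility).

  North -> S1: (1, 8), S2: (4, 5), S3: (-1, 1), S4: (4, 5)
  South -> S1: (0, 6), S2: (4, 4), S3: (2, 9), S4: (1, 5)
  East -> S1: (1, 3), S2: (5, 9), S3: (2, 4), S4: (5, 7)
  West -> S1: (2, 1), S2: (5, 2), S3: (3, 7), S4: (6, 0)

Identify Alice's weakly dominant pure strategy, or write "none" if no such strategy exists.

West vs North: S1: 2>1, S2: 5>4, S3: 3>-1, S4: 6>4.
West vs South: S1: 2>0, S2: 5>4, S3: 3>2, S4: 6>1.
West vs East: S1: 2>1, S2: 5=5, S3: 3>2, S4: 6>5.
West is at least as good as every other strategy against every opponent action, so it is weakly dominant.

West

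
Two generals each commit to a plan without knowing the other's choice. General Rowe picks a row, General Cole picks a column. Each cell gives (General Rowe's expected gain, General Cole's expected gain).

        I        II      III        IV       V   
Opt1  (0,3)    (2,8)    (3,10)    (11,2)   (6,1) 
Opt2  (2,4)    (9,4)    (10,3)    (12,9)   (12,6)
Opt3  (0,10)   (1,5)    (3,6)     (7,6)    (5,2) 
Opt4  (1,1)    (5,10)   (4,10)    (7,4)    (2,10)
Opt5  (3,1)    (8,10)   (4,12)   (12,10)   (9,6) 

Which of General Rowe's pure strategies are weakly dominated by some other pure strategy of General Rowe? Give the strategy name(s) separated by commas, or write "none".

Opt1, Opt3, Opt4

Opt1: dominated, since Opt2 does at least as well everywhere (I: 2>0, II: 9>2, III: 10>3, IV: 12>11, V: 12>6).
Nothing dominates Opt2: Opt1 at I (2>0); Opt3 at I (2>0); Opt4 at I (2>1); Opt5 at II (9>8).
Opt3 is weakly dominated by Opt1 (I: 0=0, II: 2>1, III: 3=3, IV: 11>7, V: 6>5).
Opt4 is weakly dominated by Opt2 (I: 2>1, II: 9>5, III: 10>4, IV: 12>7, V: 12>2).
Opt5 is not dominated — it holds its own against Opt1 at I (3>0); Opt2 at I (3>2); Opt3 at I (3>0); Opt4 at I (3>1).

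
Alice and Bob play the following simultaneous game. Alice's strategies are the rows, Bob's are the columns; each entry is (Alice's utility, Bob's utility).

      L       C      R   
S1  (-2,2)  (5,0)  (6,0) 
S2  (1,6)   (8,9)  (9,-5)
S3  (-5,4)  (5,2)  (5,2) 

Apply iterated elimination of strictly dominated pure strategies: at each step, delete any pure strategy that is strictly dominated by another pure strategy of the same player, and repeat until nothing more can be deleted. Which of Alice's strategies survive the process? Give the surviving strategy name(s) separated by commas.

S2

For Alice, S2 strictly dominates S1 on the remaining columns (L: 1>-2, C: 8>5, R: 9>6); eliminate S1.
For Alice, S2 strictly dominates S3 on the remaining columns (L: 1>-5, C: 8>5, R: 9>5); eliminate S3.
For Bob, C strictly dominates L on the remaining rows (S2: 9>6); eliminate L.
Bob's strategy R is strictly dominated by C (S2: 9>-5) and is removed.
Among the remaining strategies, none is strictly dominated by another pure strategy of the same player, so the elimination stops.
Surviving strategies — Alice: {S2}; Bob: {C}.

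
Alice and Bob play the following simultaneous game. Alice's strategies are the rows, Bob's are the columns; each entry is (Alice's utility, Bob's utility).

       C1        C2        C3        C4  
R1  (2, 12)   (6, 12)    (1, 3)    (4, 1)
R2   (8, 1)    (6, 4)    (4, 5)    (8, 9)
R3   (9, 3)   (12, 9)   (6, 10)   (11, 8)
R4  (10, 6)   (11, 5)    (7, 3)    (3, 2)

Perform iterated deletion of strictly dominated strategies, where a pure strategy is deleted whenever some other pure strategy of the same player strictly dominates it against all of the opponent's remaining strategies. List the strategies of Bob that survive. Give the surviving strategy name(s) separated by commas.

C1, C2, C3

Row R1 is eliminated: R3 beats it against every remaining column (C1: 9>2, C2: 12>6, C3: 6>1, C4: 11>4).
Alice's strategy R2 is strictly dominated by R3 (C1: 9>8, C2: 12>6, C3: 6>4, C4: 11>8) and is removed.
For Bob, C2 strictly dominates C4 on the remaining rows (R3: 9>8, R4: 5>2); eliminate C4.
Among the remaining strategies, none is strictly dominated by another pure strategy of the same player, so the elimination stops.
Surviving strategies — Alice: {R3, R4}; Bob: {C1, C2, C3}.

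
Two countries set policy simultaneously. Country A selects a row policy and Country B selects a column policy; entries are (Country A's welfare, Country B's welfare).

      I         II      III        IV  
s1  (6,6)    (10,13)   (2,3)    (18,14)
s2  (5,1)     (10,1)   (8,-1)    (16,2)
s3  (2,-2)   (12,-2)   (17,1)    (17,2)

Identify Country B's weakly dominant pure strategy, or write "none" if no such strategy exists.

IV vs I: s1: 14>6, s2: 2>1, s3: 2>-2.
IV vs II: s1: 14>13, s2: 2>1, s3: 2>-2.
IV vs III: s1: 14>3, s2: 2>-1, s3: 2>1.
IV is at least as good as every other strategy against every opponent action, so it is weakly dominant.

IV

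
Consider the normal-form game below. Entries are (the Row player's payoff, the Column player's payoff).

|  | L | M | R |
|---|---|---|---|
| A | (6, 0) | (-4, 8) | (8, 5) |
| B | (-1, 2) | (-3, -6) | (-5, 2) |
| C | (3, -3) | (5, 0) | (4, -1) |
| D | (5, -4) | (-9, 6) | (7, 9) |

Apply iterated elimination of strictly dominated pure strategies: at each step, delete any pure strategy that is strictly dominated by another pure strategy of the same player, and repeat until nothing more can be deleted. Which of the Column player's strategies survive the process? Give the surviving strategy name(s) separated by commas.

M

The Row player's strategy B is strictly dominated by C (L: 3>-1, M: 5>-3, R: 4>-5) and is removed.
Row D is eliminated: A beats it against every remaining column (L: 6>5, M: -4>-9, R: 8>7).
For the Column player, M strictly dominates L on the remaining rows (A: 8>0, C: 0>-3); eliminate L.
Column R is eliminated: M beats it against every remaining row (A: 8>5, C: 0>-1).
For the Row player, C strictly dominates A on the remaining columns (M: 5>-4); eliminate A.
Among the remaining strategies, none is strictly dominated by another pure strategy of the same player, so the elimination stops.
Surviving strategies — the Row player: {C}; the Column player: {M}.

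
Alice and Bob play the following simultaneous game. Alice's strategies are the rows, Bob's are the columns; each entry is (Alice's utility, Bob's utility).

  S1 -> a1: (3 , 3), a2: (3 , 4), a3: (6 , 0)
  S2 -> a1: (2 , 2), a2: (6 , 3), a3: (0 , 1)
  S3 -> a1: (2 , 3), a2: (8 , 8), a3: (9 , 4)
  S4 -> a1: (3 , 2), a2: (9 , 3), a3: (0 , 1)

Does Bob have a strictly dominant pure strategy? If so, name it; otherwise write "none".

a2

a2 vs a1: S1: 4>3, S2: 3>2, S3: 8>3, S4: 3>2.
a2 vs a3: S1: 4>0, S2: 3>1, S3: 8>4, S4: 3>1.
a2 strictly beats every other strategy against every opponent action, so it is strictly dominant.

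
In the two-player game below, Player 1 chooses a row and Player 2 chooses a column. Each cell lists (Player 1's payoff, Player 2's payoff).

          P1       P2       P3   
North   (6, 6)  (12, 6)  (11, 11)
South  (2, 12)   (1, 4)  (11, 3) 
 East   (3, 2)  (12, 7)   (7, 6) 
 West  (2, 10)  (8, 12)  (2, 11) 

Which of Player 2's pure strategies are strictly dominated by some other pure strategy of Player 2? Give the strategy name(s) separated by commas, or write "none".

none

Nothing dominates P1: P2 at North (6=6); P3 at South (12>3).
P2 is not dominated — it holds its own against P1 at North (6=6); P3 at South (4>3).
Nothing dominates P3: P1 at North (11>6); P2 at North (11>6).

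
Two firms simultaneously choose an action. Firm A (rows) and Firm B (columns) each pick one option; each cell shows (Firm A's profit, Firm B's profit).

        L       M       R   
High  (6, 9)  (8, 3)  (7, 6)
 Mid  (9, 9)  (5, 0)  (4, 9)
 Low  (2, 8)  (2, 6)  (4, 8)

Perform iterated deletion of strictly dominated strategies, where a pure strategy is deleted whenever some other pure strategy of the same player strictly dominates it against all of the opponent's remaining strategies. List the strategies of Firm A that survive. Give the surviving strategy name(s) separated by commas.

High, Mid

Row Low is eliminated: High beats it against every remaining column (L: 6>2, M: 8>2, R: 7>4).
For Firm B, L strictly dominates M on the remaining rows (High: 9>3, Mid: 9>0); eliminate M.
Among the remaining strategies, none is strictly dominated by another pure strategy of the same player, so the elimination stops.
Surviving strategies — Firm A: {High, Mid}; Firm B: {L, R}.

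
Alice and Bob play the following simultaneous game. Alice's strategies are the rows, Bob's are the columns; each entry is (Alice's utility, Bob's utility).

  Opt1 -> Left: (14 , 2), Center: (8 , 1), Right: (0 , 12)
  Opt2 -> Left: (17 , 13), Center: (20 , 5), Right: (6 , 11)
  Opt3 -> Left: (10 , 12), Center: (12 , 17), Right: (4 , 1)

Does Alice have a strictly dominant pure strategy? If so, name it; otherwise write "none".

Opt2 vs Opt1: Left: 17>14, Center: 20>8, Right: 6>0.
Opt2 vs Opt3: Left: 17>10, Center: 20>12, Right: 6>4.
Opt2 strictly beats every other strategy against every opponent action, so it is strictly dominant.

Opt2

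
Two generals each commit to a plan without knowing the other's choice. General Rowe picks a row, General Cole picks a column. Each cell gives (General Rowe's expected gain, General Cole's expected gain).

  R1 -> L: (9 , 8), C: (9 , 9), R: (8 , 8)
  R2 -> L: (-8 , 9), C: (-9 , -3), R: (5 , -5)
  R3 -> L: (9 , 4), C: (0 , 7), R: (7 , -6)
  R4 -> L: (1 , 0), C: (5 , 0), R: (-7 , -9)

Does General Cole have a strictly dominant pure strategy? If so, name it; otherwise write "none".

L fails to dominate C at R1 (8<9).
C fails to dominate L at R2 (-3<9).
R fails to dominate L at R1 (8=8).
No single strategy dominates all the others.

none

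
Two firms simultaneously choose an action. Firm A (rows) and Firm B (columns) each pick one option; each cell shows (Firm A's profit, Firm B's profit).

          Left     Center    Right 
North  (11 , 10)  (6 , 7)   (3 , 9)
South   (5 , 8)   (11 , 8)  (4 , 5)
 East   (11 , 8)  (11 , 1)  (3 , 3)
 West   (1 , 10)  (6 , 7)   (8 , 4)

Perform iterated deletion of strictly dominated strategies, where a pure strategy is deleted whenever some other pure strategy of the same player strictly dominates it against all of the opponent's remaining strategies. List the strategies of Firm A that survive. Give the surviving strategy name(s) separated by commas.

North, South, East

For Firm B, Left strictly dominates Right on the remaining rows (North: 10>9, South: 8>5, East: 8>3, West: 10>4); eliminate Right.
For Firm A, South strictly dominates West on the remaining columns (Left: 5>1, Center: 11>6); eliminate West.
Among the remaining strategies, none is strictly dominated by another pure strategy of the same player, so the elimination stops.
Surviving strategies — Firm A: {North, South, East}; Firm B: {Left, Center}.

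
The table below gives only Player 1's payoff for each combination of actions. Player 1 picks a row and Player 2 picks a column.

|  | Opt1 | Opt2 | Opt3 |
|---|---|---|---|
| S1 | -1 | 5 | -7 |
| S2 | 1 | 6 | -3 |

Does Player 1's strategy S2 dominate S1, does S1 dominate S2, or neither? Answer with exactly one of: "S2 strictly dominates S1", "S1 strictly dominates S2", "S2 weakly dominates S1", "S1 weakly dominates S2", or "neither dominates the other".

S2 strictly dominates S1

S2's payoffs vs S1's, by Player 2's action — Opt1: 1>-1, Opt2: 6>5, Opt3: -3>-7.
Every comparison favours S2, so S2 strictly dominates S1.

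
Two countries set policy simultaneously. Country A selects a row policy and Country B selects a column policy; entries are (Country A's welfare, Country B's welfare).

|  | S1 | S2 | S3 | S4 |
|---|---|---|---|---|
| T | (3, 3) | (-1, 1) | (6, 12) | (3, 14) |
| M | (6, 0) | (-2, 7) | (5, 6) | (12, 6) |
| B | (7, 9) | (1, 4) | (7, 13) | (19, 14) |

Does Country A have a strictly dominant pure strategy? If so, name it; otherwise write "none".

B

B vs T: S1: 7>3, S2: 1>-1, S3: 7>6, S4: 19>3.
B vs M: S1: 7>6, S2: 1>-2, S3: 7>5, S4: 19>12.
B strictly beats every other strategy against every opponent action, so it is strictly dominant.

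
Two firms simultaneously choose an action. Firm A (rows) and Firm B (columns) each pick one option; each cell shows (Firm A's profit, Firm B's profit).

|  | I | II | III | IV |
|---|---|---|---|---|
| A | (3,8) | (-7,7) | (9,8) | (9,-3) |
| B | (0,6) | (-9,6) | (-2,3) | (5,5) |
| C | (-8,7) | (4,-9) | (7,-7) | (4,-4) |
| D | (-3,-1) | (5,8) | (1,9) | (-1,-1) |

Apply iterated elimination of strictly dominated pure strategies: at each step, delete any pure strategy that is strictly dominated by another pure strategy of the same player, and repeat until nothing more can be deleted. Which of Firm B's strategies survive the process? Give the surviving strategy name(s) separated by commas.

For Firm A, A strictly dominates B on the remaining columns (I: 3>0, II: -7>-9, III: 9>-2, IV: 9>5); eliminate B.
For Firm B, III strictly dominates II on the remaining rows (A: 8>7, C: -7>-9, D: 9>8); eliminate II.
For Firm A, A strictly dominates C on the remaining columns (I: 3>-8, III: 9>7, IV: 9>4); eliminate C.
Row D is eliminated: A beats it against every remaining column (I: 3>-3, III: 9>1, IV: 9>-1).
For Firm B, I strictly dominates IV on the remaining rows (A: 8>-3); eliminate IV.
Among the remaining strategies, none is strictly dominated by another pure strategy of the same player, so the elimination stops.
Surviving strategies — Firm A: {A}; Firm B: {I, III}.

I, III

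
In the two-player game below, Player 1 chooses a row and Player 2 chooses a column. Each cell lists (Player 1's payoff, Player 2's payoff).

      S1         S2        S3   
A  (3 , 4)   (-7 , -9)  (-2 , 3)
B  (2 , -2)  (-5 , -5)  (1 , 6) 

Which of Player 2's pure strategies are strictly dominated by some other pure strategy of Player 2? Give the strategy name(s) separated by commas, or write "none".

S1 is not dominated — it holds its own against S2 at A (4>-9); S3 at A (4>3).
S1 strictly dominates S2 — A: 4>-9, B: -2>-5.
S3: no other strategy beats it everywhere (S1 at B (6>-2); S2 at A (3>-9)).

S2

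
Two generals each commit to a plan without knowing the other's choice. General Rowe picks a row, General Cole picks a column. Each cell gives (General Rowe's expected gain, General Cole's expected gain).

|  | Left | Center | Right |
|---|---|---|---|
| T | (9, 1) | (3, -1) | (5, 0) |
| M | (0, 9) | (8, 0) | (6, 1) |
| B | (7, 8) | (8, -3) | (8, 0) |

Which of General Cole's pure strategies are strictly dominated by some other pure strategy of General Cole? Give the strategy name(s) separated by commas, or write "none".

Center, Right

Left is not dominated — it holds its own against Center at T (1>-1); Right at T (1>0).
Center: dominated, since Left does at least as well everywhere (T: 1>-1, M: 9>0, B: 8>-3).
Right: dominated, since Left does at least as well everywhere (T: 1>0, M: 9>1, B: 8>0).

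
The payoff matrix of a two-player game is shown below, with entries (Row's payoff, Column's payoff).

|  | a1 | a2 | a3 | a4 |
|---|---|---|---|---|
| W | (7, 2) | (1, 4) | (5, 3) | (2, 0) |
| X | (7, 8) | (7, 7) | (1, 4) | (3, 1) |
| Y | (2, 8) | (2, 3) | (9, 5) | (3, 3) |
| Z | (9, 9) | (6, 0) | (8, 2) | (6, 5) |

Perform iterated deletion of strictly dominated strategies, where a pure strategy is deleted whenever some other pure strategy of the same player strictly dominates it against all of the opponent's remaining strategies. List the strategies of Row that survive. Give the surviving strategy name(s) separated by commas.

Z

For Row, Z strictly dominates W on the remaining columns (a1: 9>7, a2: 6>1, a3: 8>5, a4: 6>2); eliminate W.
For Column, a1 strictly dominates a2 on the remaining rows (X: 8>7, Y: 8>3, Z: 9>0); eliminate a2.
Row X is eliminated: Z beats it against every remaining column (a1: 9>7, a3: 8>1, a4: 6>3).
Column's strategy a3 is strictly dominated by a1 (Y: 8>5, Z: 9>2) and is removed.
Row Y is eliminated: Z beats it against every remaining column (a1: 9>2, a4: 6>3).
For Column, a1 strictly dominates a4 on the remaining rows (Z: 9>5); eliminate a4.
Among the remaining strategies, none is strictly dominated by another pure strategy of the same player, so the elimination stops.
Surviving strategies — Row: {Z}; Column: {a1}.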